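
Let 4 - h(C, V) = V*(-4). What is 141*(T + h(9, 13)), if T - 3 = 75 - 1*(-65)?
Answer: 28059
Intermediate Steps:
h(C, V) = 4 + 4*V (h(C, V) = 4 - V*(-4) = 4 - (-4)*V = 4 + 4*V)
T = 143 (T = 3 + (75 - 1*(-65)) = 3 + (75 + 65) = 3 + 140 = 143)
141*(T + h(9, 13)) = 141*(143 + (4 + 4*13)) = 141*(143 + (4 + 52)) = 141*(143 + 56) = 141*199 = 28059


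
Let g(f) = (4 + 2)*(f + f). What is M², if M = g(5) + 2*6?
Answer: 5184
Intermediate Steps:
g(f) = 12*f (g(f) = 6*(2*f) = 12*f)
M = 72 (M = 12*5 + 2*6 = 60 + 12 = 72)
M² = 72² = 5184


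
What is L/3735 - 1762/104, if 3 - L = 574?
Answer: -3320227/194220 ≈ -17.095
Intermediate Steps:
L = -571 (L = 3 - 1*574 = 3 - 574 = -571)
L/3735 - 1762/104 = -571/3735 - 1762/104 = -571*1/3735 - 1762*1/104 = -571/3735 - 881/52 = -3320227/194220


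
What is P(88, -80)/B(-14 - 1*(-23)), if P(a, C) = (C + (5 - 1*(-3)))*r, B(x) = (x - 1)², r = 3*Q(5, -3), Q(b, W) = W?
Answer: 81/8 ≈ 10.125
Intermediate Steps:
r = -9 (r = 3*(-3) = -9)
B(x) = (-1 + x)²
P(a, C) = -72 - 9*C (P(a, C) = (C + (5 - 1*(-3)))*(-9) = (C + (5 + 3))*(-9) = (C + 8)*(-9) = (8 + C)*(-9) = -72 - 9*C)
P(88, -80)/B(-14 - 1*(-23)) = (-72 - 9*(-80))/((-1 + (-14 - 1*(-23)))²) = (-72 + 720)/((-1 + (-14 + 23))²) = 648/((-1 + 9)²) = 648/(8²) = 648/64 = 648*(1/64) = 81/8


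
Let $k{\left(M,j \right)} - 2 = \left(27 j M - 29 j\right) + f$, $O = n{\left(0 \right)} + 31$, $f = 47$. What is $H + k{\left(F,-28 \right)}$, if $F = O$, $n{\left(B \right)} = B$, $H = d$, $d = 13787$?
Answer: $-8788$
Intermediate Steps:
$H = 13787$
$O = 31$ ($O = 0 + 31 = 31$)
$F = 31$
$k{\left(M,j \right)} = 49 - 29 j + 27 M j$ ($k{\left(M,j \right)} = 2 + \left(\left(27 j M - 29 j\right) + 47\right) = 2 + \left(\left(27 M j - 29 j\right) + 47\right) = 2 + \left(\left(- 29 j + 27 M j\right) + 47\right) = 2 + \left(47 - 29 j + 27 M j\right) = 49 - 29 j + 27 M j$)
$H + k{\left(F,-28 \right)} = 13787 + \left(49 - -812 + 27 \cdot 31 \left(-28\right)\right) = 13787 + \left(49 + 812 - 23436\right) = 13787 - 22575 = -8788$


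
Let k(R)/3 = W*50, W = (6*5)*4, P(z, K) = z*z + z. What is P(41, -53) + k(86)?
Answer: 19722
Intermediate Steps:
P(z, K) = z + z² (P(z, K) = z² + z = z + z²)
W = 120 (W = 30*4 = 120)
k(R) = 18000 (k(R) = 3*(120*50) = 3*6000 = 18000)
P(41, -53) + k(86) = 41*(1 + 41) + 18000 = 41*42 + 18000 = 1722 + 18000 = 19722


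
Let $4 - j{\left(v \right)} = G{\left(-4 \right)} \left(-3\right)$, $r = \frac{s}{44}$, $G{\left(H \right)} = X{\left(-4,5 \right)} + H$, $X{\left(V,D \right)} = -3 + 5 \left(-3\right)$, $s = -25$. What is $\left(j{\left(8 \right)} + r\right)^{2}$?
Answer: $\frac{7579009}{1936} \approx 3914.8$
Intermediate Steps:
$X{\left(V,D \right)} = -18$ ($X{\left(V,D \right)} = -3 - 15 = -18$)
$G{\left(H \right)} = -18 + H$
$r = - \frac{25}{44} \approx -0.56818$
$j{\left(v \right)} = -62$ ($j{\left(v \right)} = 4 - \left(-18 - 4\right) \left(-3\right) = 4 - \left(-22\right) \left(-3\right) = 4 - 66 = -62$)
$\left(j{\left(8 \right)} + r\right)^{2} = \left(-62 - \frac{25}{44}\right)^{2} = \left(- \frac{2753}{44}\right)^{2} = \frac{7579009}{1936}$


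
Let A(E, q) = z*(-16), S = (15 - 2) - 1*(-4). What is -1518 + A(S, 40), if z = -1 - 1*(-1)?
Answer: -1518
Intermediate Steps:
S = 17 (S = 13 + 4 = 17)
z = 0 (z = -1 + 1 = 0)
A(E, q) = 0 (A(E, q) = 0*(-16) = 0)
-1518 + A(S, 40) = -1518 + 0 = -1518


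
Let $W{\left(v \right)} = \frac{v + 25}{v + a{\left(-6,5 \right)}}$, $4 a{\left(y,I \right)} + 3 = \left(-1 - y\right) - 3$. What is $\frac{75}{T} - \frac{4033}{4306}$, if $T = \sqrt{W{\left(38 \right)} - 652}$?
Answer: $- \frac{4033}{4306} - \frac{15 i \sqrt{148282}}{1964} \approx -0.9366 - 2.941 i$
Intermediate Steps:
$a{\left(y,I \right)} = - \frac{7}{4} - \frac{y}{4}$ ($a{\left(y,I \right)} = - \frac{3}{4} + \frac{\left(-1 - y\right) - 3}{4} = - \frac{3}{4} + \frac{-4 - y}{4} = - \frac{3}{4} - \left(1 + \frac{y}{4}\right) = - \frac{7}{4} - \frac{y}{4}$)
$W{\left(v \right)} = \frac{25 + v}{- \frac{1}{4} + v}$ ($W{\left(v \right)} = \frac{v + 25}{v - \frac{1}{4}} = \frac{25 + v}{v + \left(- \frac{7}{4} + \frac{3}{2}\right)} = \frac{25 + v}{v - \frac{1}{4}} = \frac{25 + v}{- \frac{1}{4} + v}$)
$T = \frac{10 i \sqrt{148282}}{151}$ ($T = \sqrt{\frac{4 \left(25 + 38\right)}{-1 + 4 \cdot 38} - 652} = \sqrt{4 \frac{1}{-1 + 152} \cdot 63 - 652} = \sqrt{4 \cdot \frac{1}{151} \cdot 63 - 652} = \sqrt{\frac{252}{151} - 652} = \sqrt{- \frac{98200}{151}} = \frac{10 i \sqrt{148282}}{151} \approx 25.502 i$)
$\frac{75}{T} - \frac{4033}{4306} = \frac{75}{\frac{10}{151} i \sqrt{148282}} - \frac{4033}{4306} = 75 \left(- \frac{i \sqrt{148282}}{9820}\right) - \frac{4033}{4306} = - \frac{15 i \sqrt{148282}}{1964} - \frac{4033}{4306} = - \frac{4033}{4306} - \frac{15 i \sqrt{148282}}{1964}$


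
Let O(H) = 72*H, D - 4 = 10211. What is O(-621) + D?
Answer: -34497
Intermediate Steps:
D = 10215 (D = 4 + 10211 = 10215)
O(-621) + D = 72*(-621) + 10215 = -44712 + 10215 = -34497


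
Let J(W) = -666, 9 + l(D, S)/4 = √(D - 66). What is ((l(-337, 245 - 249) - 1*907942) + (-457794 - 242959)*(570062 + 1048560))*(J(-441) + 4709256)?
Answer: -5340742364186454960 + 18834360*I*√403 ≈ -5.3407e+18 + 3.781e+8*I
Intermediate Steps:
l(D, S) = -36 + 4*√(-66 + D) (l(D, S) = -36 + 4*√(D - 66) = -36 + 4*√(-66 + D))
((l(-337, 245 - 249) - 1*907942) + (-457794 - 242959)*(570062 + 1048560))*(J(-441) + 4709256) = (((-36 + 4*√(-66 - 337)) - 1*907942) + (-457794 - 242959)*(570062 + 1048560))*(-666 + 4709256) = (((-36 + 4*√(-403)) - 907942) - 700753*1618622)*4708590 = (((-36 + 4*(I*√403)) - 907942) - 1134254222366)*4708590 = (((-36 + 4*I*√403) - 907942) - 1134254222366)*4708590 = ((-907978 + 4*I*√403) - 1134254222366)*4708590 = (-1134255130344 + 4*I*√403)*4708590 = -5340742364186454960 + 18834360*I*√403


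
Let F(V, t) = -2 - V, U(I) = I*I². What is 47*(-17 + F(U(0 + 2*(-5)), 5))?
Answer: 46107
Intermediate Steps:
U(I) = I³
47*(-17 + F(U(0 + 2*(-5)), 5)) = 47*(-17 + (-2 - (0 + 2*(-5))³)) = 47*(-17 + (-2 - (0 - 10)³)) = 47*(-17 + (-2 - 1*(-10)³)) = 47*(-17 + (-2 - 1*(-1000))) = 47*(-17 + (-2 + 1000)) = 47*(-17 + 998) = 47*981 = 46107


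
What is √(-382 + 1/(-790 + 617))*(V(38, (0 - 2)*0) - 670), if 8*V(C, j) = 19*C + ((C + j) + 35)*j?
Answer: -6957*I*√1270339/692 ≈ -11331.0*I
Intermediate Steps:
V(C, j) = 19*C/8 + j*(35 + C + j)/8 (V(C, j) = (19*C + ((C + j) + 35)*j)/8 = (19*C + (35 + C + j)*j)/8 = (19*C + j*(35 + C + j))/8 = 19*C/8 + j*(35 + C + j)/8)
√(-382 + 1/(-790 + 617))*(V(38, (0 - 2)*0) - 670) = √(-382 + 1/(-790 + 617))*((((0 - 2)*0)²/8 + (19/8)*38 + 35*((0 - 2)*0)/8 + (⅛)*38*((0 - 2)*0)) - 670) = √(-382 + 1/(-173))*(((-2*0)²/8 + 361/4 + 35*(-2*0)/8 + (⅛)*38*(-2*0)) - 670) = √(-382 - 1/173)*(((⅛)*0² + 361/4 + (35/8)*0 + (⅛)*38*0) - 670) = √(-66087/173)*(((⅛)*0 + 361/4 + 0 + 0) - 670) = (3*I*√1270339/173)*((0 + 361/4 + 0 + 0) - 670) = (3*I*√1270339/173)*(361/4 - 670) = (3*I*√1270339/173)*(-2319/4) = -6957*I*√1270339/692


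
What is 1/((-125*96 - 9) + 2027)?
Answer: -1/9982 ≈ -0.00010018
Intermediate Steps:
1/((-125*96 - 9) + 2027) = 1/((-12000 - 9) + 2027) = 1/(-12009 + 2027) = 1/(-9982) = -1/9982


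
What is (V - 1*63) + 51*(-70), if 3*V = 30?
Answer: -3623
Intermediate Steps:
V = 10 (V = (⅓)*30 = 10)
(V - 1*63) + 51*(-70) = (10 - 1*63) + 51*(-70) = (10 - 63) - 3570 = -53 - 3570 = -3623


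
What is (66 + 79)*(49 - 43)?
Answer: 870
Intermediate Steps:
(66 + 79)*(49 - 43) = 145*6 = 870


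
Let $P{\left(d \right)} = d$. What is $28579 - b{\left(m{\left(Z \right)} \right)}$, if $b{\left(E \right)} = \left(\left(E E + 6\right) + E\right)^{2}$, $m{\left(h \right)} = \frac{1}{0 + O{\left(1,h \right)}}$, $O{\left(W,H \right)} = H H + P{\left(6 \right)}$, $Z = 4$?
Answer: $\frac{6686234895}{234256} \approx 28542.0$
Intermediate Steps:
$O{\left(W,H \right)} = 6 + H^{2}$ ($O{\left(W,H \right)} = H H + 6 = H^{2} + 6 = 6 + H^{2}$)
$m{\left(h \right)} = \frac{1}{6 + h^{2}}$ ($m{\left(h \right)} = \frac{1}{0 + \left(6 + h^{2}\right)} = \frac{1}{6 + h^{2}}$)
$b{\left(E \right)} = \left(6 + E + E^{2}\right)^{2}$ ($b{\left(E \right)} = \left(\left(E^{2} + 6\right) + E\right)^{2} = \left(\left(6 + E^{2}\right) + E\right)^{2} = \left(6 + E + E^{2}\right)^{2}$)
$28579 - b{\left(m{\left(Z \right)} \right)} = 28579 - \left(6 + \frac{1}{6 + 4^{2}} + \left(\frac{1}{6 + 4^{2}}\right)^{2}\right)^{2} = 28579 - \left(6 + \frac{1}{6 + 16} + \left(\frac{1}{6 + 16}\right)^{2}\right)^{2} = 28579 - \left(6 + \frac{1}{22} + \left(\frac{1}{22}\right)^{2}\right)^{2} = 28579 - \left(6 + \frac{1}{22} + \frac{1}{484}\right)^{2} = 28579 - \left(\frac{2927}{484}\right)^{2} = 28579 - \frac{8567329}{234256} = \frac{6686234895}{234256}$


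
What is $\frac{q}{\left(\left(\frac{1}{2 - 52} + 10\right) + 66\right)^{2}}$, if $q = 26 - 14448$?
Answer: $- \frac{36055000}{14432401} \approx -2.4982$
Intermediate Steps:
$q = -14422$ ($q = 26 - 14448 = -14422$)
$\frac{q}{\left(\left(\frac{1}{2 - 52} + 10\right) + 66\right)^{2}} = - \frac{14422}{\left(\left(\frac{1}{2 - 52} + 10\right) + 66\right)^{2}} = - \frac{14422}{\left(\left(\frac{1}{-50} + 10\right) + 66\right)^{2}} = - \frac{14422}{\left(\left(- \frac{1}{50} + 10\right) + 66\right)^{2}} = - \frac{14422}{\left(\frac{499}{50} + 66\right)^{2}} = - \frac{14422}{\left(\frac{3799}{50}\right)^{2}} = - \frac{14422}{\frac{14432401}{2500}} = \left(-14422\right) \frac{2500}{14432401} = - \frac{36055000}{14432401}$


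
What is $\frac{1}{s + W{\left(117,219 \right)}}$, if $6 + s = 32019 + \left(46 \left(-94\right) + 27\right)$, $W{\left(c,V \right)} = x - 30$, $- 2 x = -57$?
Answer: $\frac{2}{55429} \approx 3.6082 \cdot 10^{-5}$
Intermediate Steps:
$x = \frac{57}{2}$ ($x = \left(- \frac{1}{2}\right) \left(-57\right) = \frac{57}{2} \approx 28.5$)
$W{\left(c,V \right)} = - \frac{3}{2}$ ($W{\left(c,V \right)} = \frac{57}{2} - 30 = - \frac{3}{2}$)
$s = 27716$ ($s = -6 + \left(32019 + \left(46 \left(-94\right) + 27\right)\right) = -6 + \left(32019 + \left(-4324 + 27\right)\right) = -6 + \left(32019 - 4297\right) = -6 + 27722 = 27716$)
$\frac{1}{s + W{\left(117,219 \right)}} = \frac{1}{27716 - \frac{3}{2}} = \frac{1}{\frac{55429}{2}} = \frac{2}{55429}$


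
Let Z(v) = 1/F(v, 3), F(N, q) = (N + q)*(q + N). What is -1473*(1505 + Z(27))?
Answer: -665059991/300 ≈ -2.2169e+6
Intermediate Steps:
F(N, q) = (N + q)**2 (F(N, q) = (N + q)*(N + q) = (N + q)**2)
Z(v) = (3 + v)**(-2) (Z(v) = 1/((v + 3)**2) = 1/((3 + v)**2) = (3 + v)**(-2))
-1473*(1505 + Z(27)) = -1473*(1505 + (3 + 27)**(-2)) = -1473*(1505 + 30**(-2)) = -1473*(1505 + 1/900) = -1473*1354501/900 = -665059991/300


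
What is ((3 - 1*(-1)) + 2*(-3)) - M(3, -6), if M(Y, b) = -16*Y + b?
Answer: 52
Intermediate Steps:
M(Y, b) = b - 16*Y
((3 - 1*(-1)) + 2*(-3)) - M(3, -6) = ((3 - 1*(-1)) + 2*(-3)) - (-6 - 16*3) = ((3 + 1) - 6) - (-6 - 48) = (4 - 6) - 1*(-54) = -2 + 54 = 52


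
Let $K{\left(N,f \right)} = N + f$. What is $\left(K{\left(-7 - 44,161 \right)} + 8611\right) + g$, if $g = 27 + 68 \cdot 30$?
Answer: $10788$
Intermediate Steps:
$g = 2067$ ($g = 27 + 2040 = 2067$)
$\left(K{\left(-7 - 44,161 \right)} + 8611\right) + g = \left(\left(\left(-7 - 44\right) + 161\right) + 8611\right) + 2067 = \left(\left(-51 + 161\right) + 8611\right) + 2067 = \left(110 + 8611\right) + 2067 = 8721 + 2067 = 10788$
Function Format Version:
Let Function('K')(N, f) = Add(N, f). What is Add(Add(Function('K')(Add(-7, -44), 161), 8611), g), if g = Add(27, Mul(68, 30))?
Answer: 10788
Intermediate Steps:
g = 2067 (g = Add(27, 2040) = 2067)
Add(Add(Function('K')(Add(-7, -44), 161), 8611), g) = Add(Add(Add(Add(-7, -44), 161), 8611), 2067) = Add(Add(Add(-51, 161), 8611), 2067) = Add(Add(110, 8611), 2067) = Add(8721, 2067) = 10788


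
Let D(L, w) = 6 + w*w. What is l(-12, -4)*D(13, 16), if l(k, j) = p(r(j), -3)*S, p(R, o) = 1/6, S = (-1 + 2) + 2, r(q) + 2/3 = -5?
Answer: 131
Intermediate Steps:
r(q) = -17/3 (r(q) = -2/3 - 5 = -17/3)
S = 3 (S = 1 + 2 = 3)
p(R, o) = 1/6
l(k, j) = 1/2 (l(k, j) = (1/6)*3 = 1/2)
D(L, w) = 6 + w**2
l(-12, -4)*D(13, 16) = (6 + 16**2)/2 = (6 + 256)/2 = (1/2)*262 = 131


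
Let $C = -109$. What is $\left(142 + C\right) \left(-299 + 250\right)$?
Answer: $-1617$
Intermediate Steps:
$\left(142 + C\right) \left(-299 + 250\right) = \left(142 - 109\right) \left(-299 + 250\right) = 33 \left(-49\right) = -1617$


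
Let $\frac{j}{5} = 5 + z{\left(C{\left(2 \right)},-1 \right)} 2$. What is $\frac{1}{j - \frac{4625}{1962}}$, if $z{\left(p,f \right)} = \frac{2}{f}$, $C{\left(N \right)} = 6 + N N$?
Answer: $\frac{1962}{5185} \approx 0.3784$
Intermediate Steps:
$C{\left(N \right)} = 6 + N^{2}$
$j = 5$ ($j = 5 \left(5 + \frac{2}{-1} \cdot 2\right) = 5 \left(5 + 2 \left(-1\right) 2\right) = 5 \left(5 - 4\right) = 5 \cdot 1 = 5$)
$\frac{1}{j - \frac{4625}{1962}} = \frac{1}{5 - \frac{4625}{1962}} = \frac{1}{\frac{5185}{1962}} = \frac{1962}{5185}$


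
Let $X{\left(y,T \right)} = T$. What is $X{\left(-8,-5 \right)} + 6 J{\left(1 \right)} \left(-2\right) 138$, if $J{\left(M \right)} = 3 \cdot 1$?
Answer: $-4973$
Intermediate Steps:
$J{\left(M \right)} = 3$
$X{\left(-8,-5 \right)} + 6 J{\left(1 \right)} \left(-2\right) 138 = -5 + 6 \cdot 3 \left(-2\right) 138 = -5 + 18 \left(-2\right) 138 = -5 - 4968 = -4973$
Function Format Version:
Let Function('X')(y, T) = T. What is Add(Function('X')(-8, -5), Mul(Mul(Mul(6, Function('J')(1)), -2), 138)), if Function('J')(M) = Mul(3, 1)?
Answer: -4973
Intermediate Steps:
Function('J')(M) = 3
Add(Function('X')(-8, -5), Mul(Mul(Mul(6, Function('J')(1)), -2), 138)) = Add(-5, Mul(Mul(Mul(6, 3), -2), 138)) = Add(-5, Mul(Mul(18, -2), 138)) = Add(-5, Mul(-36, 138)) = Add(-5, -4968) = -4973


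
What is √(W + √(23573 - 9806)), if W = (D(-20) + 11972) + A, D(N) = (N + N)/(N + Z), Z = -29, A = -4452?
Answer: √(368520 + 49*√13767)/7 ≈ 87.396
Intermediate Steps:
D(N) = 2*N/(-29 + N) (D(N) = (N + N)/(N - 29) = (2*N)/(-29 + N) = 2*N/(-29 + N))
W = 368520/49 (W = (2*(-20)/(-29 - 20) + 11972) - 4452 = (2*(-20)/(-49) + 11972) - 4452 = (2*(-20)*(-1/49) + 11972) - 4452 = (40/49 + 11972) - 4452 = 586668/49 - 4452 = 368520/49 ≈ 7520.8)
√(W + √(23573 - 9806)) = √(368520/49 + √(23573 - 9806)) = √(368520/49 + √13767)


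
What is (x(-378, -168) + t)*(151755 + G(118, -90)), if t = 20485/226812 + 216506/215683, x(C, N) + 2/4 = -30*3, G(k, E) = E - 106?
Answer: -662872030393500349/48919492596 ≈ -1.3550e+7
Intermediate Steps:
G(k, E) = -106 + E
x(C, N) = -181/2 (x(C, N) = -1/2 - 30*3 = -1/2 - 90 = -181/2)
t = 53524425127/48919492596 (t = 20485*(1/226812) + 216506*(1/215683) = 20485/226812 + 216506/215683 = 53524425127/48919492596 ≈ 1.0941)
(x(-378, -168) + t)*(151755 + G(118, -90)) = (-181/2 + 53524425127/48919492596)*(151755 + (-106 - 90)) = -4373689654811*(151755 - 196)/48919492596 = -4373689654811/48919492596*151559 = -662872030393500349/48919492596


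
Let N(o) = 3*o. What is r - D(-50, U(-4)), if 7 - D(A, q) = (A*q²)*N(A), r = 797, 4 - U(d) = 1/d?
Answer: 545035/4 ≈ 1.3626e+5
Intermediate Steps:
U(d) = 4 - 1/d
D(A, q) = 7 - 3*A²*q² (D(A, q) = 7 - A*q²*3*A = 7 - 3*A²*q²)
r - D(-50, U(-4)) = 797 - (7 - 3*(-50)²*(4 - 1/(-4))²) = 797 - (7 - 3*2500*(4 - 1*(-¼))²) = 797 - (7 - 3*2500*(4 + ¼)²) = 797 - (7 - 3*2500*(17/4)²) = 797 - (7 - 3*2500*289/16) = 797 - (7 - 541875/4) = 797 - 1*(-541847/4) = 797 + 541847/4 = 545035/4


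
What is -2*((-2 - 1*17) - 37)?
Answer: 112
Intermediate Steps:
-2*((-2 - 1*17) - 37) = -2*((-2 - 17) - 37) = -2*(-19 - 37) = -2*(-56) = 112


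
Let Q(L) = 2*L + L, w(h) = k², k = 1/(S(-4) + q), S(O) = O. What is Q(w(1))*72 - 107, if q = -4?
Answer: -829/8 ≈ -103.63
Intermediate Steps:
k = -⅛ (k = 1/(-4 - 4) = 1/(-8) = -⅛ ≈ -0.12500)
w(h) = 1/64 (w(h) = (-⅛)² = 1/64)
Q(L) = 3*L
Q(w(1))*72 - 107 = (3*(1/64))*72 - 107 = (3/64)*72 - 107 = 27/8 - 107 = -829/8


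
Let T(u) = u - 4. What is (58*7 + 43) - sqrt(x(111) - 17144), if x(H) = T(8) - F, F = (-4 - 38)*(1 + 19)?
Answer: 449 - 10*I*sqrt(163) ≈ 449.0 - 127.67*I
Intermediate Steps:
T(u) = -4 + u
F = -840 (F = -42*20 = -840)
x(H) = 844 (x(H) = (-4 + 8) - 1*(-840) = 4 + 840 = 844)
(58*7 + 43) - sqrt(x(111) - 17144) = (58*7 + 43) - sqrt(844 - 17144) = (406 + 43) - sqrt(-16300) = 449 - 10*I*sqrt(163)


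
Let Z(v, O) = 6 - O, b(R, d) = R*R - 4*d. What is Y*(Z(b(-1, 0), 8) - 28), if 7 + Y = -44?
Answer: 1530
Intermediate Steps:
b(R, d) = R² - 4*d
Y = -51 (Y = -7 - 44 = -51)
Y*(Z(b(-1, 0), 8) - 28) = -51*((6 - 1*8) - 28) = -51*((6 - 8) - 28) = -51*(-2 - 28) = -51*(-30) = 1530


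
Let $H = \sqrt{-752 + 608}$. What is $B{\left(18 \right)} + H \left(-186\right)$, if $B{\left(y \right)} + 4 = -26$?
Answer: $-30 - 2232 i \approx -30.0 - 2232.0 i$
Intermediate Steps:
$B{\left(y \right)} = -30$ ($B{\left(y \right)} = -4 - 26 = -30$)
$H = 12 i$ ($H = \sqrt{-144} = 12 i \approx 12.0 i$)
$B{\left(18 \right)} + H \left(-186\right) = -30 + 12 i \left(-186\right) = -30 - 2232 i$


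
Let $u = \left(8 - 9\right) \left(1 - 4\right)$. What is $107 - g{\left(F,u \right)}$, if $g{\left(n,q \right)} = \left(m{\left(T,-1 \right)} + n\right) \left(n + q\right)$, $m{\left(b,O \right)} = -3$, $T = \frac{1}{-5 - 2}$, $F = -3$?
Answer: $107$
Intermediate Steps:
$T = - \frac{1}{7}$ ($T = \frac{1}{-7} = - \frac{1}{7} \approx -0.14286$)
$u = 3$ ($u = \left(-1\right) \left(-3\right) = 3$)
$g{\left(n,q \right)} = \left(-3 + n\right) \left(n + q\right)$
$107 - g{\left(F,u \right)} = 107 - \left(\left(-3\right)^{2} - -9 - 9 - 9\right) = 107 - \left(9 + 9 - 9 - 9\right) = 107 - 0 = 107 + 0 = 107$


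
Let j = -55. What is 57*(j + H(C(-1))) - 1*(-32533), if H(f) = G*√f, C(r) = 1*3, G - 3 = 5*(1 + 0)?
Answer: 29398 + 456*√3 ≈ 30188.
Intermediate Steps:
G = 8 (G = 3 + 5*(1 + 0) = 3 + 5*1 = 3 + 5 = 8)
C(r) = 3
H(f) = 8*√f
57*(j + H(C(-1))) - 1*(-32533) = 57*(-55 + 8*√3) - 1*(-32533) = (-3135 + 456*√3) + 32533 = 29398 + 456*√3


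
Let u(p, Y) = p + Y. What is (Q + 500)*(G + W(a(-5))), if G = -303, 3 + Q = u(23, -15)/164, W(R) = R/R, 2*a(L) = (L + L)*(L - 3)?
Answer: -6154458/41 ≈ -1.5011e+5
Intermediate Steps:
u(p, Y) = Y + p
a(L) = L*(-3 + L) (a(L) = ((L + L)*(L - 3))/2 = ((2*L)*(-3 + L))/2 = (2*L*(-3 + L))/2 = L*(-3 + L))
W(R) = 1
Q = -121/41 (Q = -3 + (-15 + 23)/164 = -3 + 8*(1/164) = -3 + 2/41 = -121/41 ≈ -2.9512)
(Q + 500)*(G + W(a(-5))) = (-121/41 + 500)*(-303 + 1) = (20379/41)*(-302) = -6154458/41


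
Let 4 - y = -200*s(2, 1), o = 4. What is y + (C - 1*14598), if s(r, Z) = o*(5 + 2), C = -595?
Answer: -9589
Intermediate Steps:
s(r, Z) = 28 (s(r, Z) = 4*(5 + 2) = 4*7 = 28)
y = 5604 (y = 4 - (-200)*28 = 4 - 1*(-5600) = 4 + 5600 = 5604)
y + (C - 1*14598) = 5604 + (-595 - 1*14598) = 5604 + (-595 - 14598) = 5604 - 15193 = -9589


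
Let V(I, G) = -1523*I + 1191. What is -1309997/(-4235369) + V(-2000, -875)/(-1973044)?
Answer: -10321296577611/8356569393236 ≈ -1.2351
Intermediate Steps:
V(I, G) = 1191 - 1523*I
-1309997/(-4235369) + V(-2000, -875)/(-1973044) = -1309997/(-4235369) + (1191 - 1523*(-2000))/(-1973044) = -1309997*(-1/4235369) + (1191 + 3046000)*(-1/1973044) = 1309997/4235369 + 3047191*(-1/1973044) = 1309997/4235369 - 3047191/1973044 = -10321296577611/8356569393236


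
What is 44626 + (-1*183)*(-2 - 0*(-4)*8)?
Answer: 44992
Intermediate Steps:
44626 + (-1*183)*(-2 - 0*(-4)*8) = 44626 - 183*(-2 - 4*0*8) = 44626 - 183*(-2 + 0*8) = 44626 - 183*(-2 + 0) = 44626 - 183*(-2) = 44626 + 366 = 44992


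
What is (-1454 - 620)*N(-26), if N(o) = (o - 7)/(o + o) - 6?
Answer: 289323/26 ≈ 11128.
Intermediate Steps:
N(o) = -6 + (-7 + o)/(2*o) (N(o) = (-7 + o)/((2*o)) - 6 = (-7 + o)*(1/(2*o)) - 6 = (-7 + o)/(2*o) - 6 = -6 + (-7 + o)/(2*o))
(-1454 - 620)*N(-26) = (-1454 - 620)*((½)*(-7 - 11*(-26))/(-26)) = -1037*(-1)*(-7 + 286)/26 = -1037*(-1)*279/26 = -2074*(-279/52) = 289323/26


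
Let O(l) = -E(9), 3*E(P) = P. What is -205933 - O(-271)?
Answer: -205930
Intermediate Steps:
E(P) = P/3
O(l) = -3 (O(l) = -9/3 = -1*3 = -3)
-205933 - O(-271) = -205933 - 1*(-3) = -205933 + 3 = -205930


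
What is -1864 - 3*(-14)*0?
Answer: -1864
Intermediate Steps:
-1864 - 3*(-14)*0 = -1864 + 42*0 = -1864 + 0 = -1864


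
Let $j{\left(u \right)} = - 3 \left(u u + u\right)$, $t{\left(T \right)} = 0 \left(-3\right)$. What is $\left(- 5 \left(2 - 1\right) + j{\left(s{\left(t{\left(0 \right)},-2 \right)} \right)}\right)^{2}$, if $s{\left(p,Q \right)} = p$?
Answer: $25$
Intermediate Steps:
$t{\left(T \right)} = 0$
$j{\left(u \right)} = - 3 u - 3 u^{2}$ ($j{\left(u \right)} = - 3 \left(u^{2} + u\right) = - 3 \left(u + u^{2}\right) = - 3 u - 3 u^{2}$)
$\left(- 5 \left(2 - 1\right) + j{\left(s{\left(t{\left(0 \right)},-2 \right)} \right)}\right)^{2} = \left(- 5 \left(2 - 1\right) - 0 \left(1 + 0\right)\right)^{2} = \left(\left(-5\right) 1 - 0 \cdot 1\right)^{2} = \left(-5 + 0\right)^{2} = \left(-5\right)^{2} = 25$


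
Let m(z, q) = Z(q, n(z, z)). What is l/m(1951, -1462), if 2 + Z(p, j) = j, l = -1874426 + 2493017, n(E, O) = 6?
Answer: 618591/4 ≈ 1.5465e+5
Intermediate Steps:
l = 618591
Z(p, j) = -2 + j
m(z, q) = 4 (m(z, q) = -2 + 6 = 4)
l/m(1951, -1462) = 618591/4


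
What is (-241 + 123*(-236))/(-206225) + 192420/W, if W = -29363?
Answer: -38822388853/6055384675 ≈ -6.4112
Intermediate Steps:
(-241 + 123*(-236))/(-206225) + 192420/W = (-241 + 123*(-236))/(-206225) + 192420/(-29363) = (-241 - 29028)*(-1/206225) + 192420*(-1/29363) = -29269*(-1/206225) - 192420/29363 = 29269/206225 - 192420/29363 = -38822388853/6055384675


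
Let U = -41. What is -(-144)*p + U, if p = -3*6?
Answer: -2633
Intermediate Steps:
p = -18
-(-144)*p + U = -(-144)*(-18) - 41 = -36*72 - 41 = -2592 - 41 = -2633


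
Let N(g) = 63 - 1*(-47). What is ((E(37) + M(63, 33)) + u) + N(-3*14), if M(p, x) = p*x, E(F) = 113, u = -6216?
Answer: -3914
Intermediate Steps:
N(g) = 110 (N(g) = 63 + 47 = 110)
((E(37) + M(63, 33)) + u) + N(-3*14) = ((113 + 63*33) - 6216) + 110 = ((113 + 2079) - 6216) + 110 = (2192 - 6216) + 110 = -4024 + 110 = -3914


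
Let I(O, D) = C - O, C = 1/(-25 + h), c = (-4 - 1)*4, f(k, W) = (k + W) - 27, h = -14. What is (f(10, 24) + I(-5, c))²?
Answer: 218089/1521 ≈ 143.39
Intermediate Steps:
f(k, W) = -27 + W + k (f(k, W) = (W + k) - 27 = -27 + W + k)
c = -20 (c = -5*4 = -20)
C = -1/39 (C = 1/(-25 - 14) = 1/(-39) = -1/39 ≈ -0.025641)
I(O, D) = -1/39 - O
(f(10, 24) + I(-5, c))² = ((-27 + 24 + 10) + (-1/39 - 1*(-5)))² = (7 + (-1/39 + 5))² = (7 + 194/39)² = (467/39)² = 218089/1521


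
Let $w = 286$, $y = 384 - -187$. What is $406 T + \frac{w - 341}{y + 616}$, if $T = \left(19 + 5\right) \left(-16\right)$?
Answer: $- \frac{185058103}{1187} \approx -1.559 \cdot 10^{5}$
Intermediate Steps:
$y = 571$ ($y = 384 + 187 = 571$)
$T = -384$ ($T = 24 \left(-16\right) = -384$)
$406 T + \frac{w - 341}{y + 616} = 406 \left(-384\right) + \frac{286 - 341}{571 + 616} = -155904 - \frac{55}{1187} = - \frac{185058103}{1187}$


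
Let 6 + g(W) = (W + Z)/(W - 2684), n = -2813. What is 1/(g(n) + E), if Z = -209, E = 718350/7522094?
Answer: -20674475359/110706583145 ≈ -0.18675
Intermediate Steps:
E = 359175/3761047 (E = 718350*(1/7522094) = 359175/3761047 ≈ 0.095499)
g(W) = -6 + (-209 + W)/(-2684 + W) (g(W) = -6 + (W - 209)/(W - 2684) = -6 + (-209 + W)/(-2684 + W))
1/(g(n) + E) = 1/(5*(3179 - 1*(-2813))/(-2684 - 2813) + 359175/3761047) = 1/(5*(3179 + 2813)/(-5497) + 359175/3761047) = 1/(5*(-1/5497)*5992 + 359175/3761047) = 1/(-29960/5497 + 359175/3761047) = 1/(-110706583145/20674475359) = -20674475359/110706583145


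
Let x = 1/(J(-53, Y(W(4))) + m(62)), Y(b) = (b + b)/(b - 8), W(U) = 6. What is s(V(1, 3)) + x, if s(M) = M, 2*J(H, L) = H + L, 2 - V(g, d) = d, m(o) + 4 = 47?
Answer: -25/27 ≈ -0.92593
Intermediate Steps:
m(o) = 43 (m(o) = -4 + 47 = 43)
Y(b) = 2*b/(-8 + b) (Y(b) = (2*b)/(-8 + b) = 2*b/(-8 + b))
V(g, d) = 2 - d
J(H, L) = H/2 + L/2 (J(H, L) = (H + L)/2 = H/2 + L/2)
x = 2/27 (x = 1/(((½)*(-53) + (2*6/(-8 + 6))/2) + 43) = 1/((-53/2 + (2*6/(-2))/2) + 43) = 1/((-53/2 + (2*6*(-½))/2) + 43) = 1/((-53/2 + (½)*(-6)) + 43) = 1/((-53/2 - 3) + 43) = 1/(-59/2 + 43) = 1/(27/2) = 2/27 ≈ 0.074074)
s(V(1, 3)) + x = (2 - 1*3) + 2/27 = (2 - 3) + 2/27 = -1 + 2/27 = -25/27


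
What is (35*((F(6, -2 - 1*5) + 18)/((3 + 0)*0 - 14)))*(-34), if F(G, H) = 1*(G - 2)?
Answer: 1870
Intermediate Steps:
F(G, H) = -2 + G (F(G, H) = 1*(-2 + G) = -2 + G)
(35*((F(6, -2 - 1*5) + 18)/((3 + 0)*0 - 14)))*(-34) = (35*(((-2 + 6) + 18)/((3 + 0)*0 - 14)))*(-34) = (35*((4 + 18)/(3*0 - 14)))*(-34) = (35*(22/(0 - 14)))*(-34) = (35*(22/(-14)))*(-34) = (35*(22*(-1/14)))*(-34) = (35*(-11/7))*(-34) = -55*(-34) = 1870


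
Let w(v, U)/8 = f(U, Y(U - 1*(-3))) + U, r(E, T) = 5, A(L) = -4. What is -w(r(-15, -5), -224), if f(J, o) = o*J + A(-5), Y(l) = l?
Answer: -394208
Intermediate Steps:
f(J, o) = -4 + J*o (f(J, o) = o*J - 4 = J*o - 4 = -4 + J*o)
w(v, U) = -32 + 8*U + 8*U*(3 + U) (w(v, U) = 8*((-4 + U*(U - 1*(-3))) + U) = 8*((-4 + U*(U + 3)) + U) = 8*((-4 + U*(3 + U)) + U) = 8*(-4 + U + U*(3 + U)) = -32 + 8*U + 8*U*(3 + U))
-w(r(-15, -5), -224) = -(-32 + 8*(-224) + 8*(-224)*(3 - 224)) = -(-32 - 1792 + 8*(-224)*(-221)) = -(-32 - 1792 + 396032) = -1*394208 = -394208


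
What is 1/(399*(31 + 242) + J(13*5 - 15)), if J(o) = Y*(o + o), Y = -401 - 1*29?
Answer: 1/65927 ≈ 1.5168e-5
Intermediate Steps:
Y = -430 (Y = -401 - 29 = -430)
J(o) = -860*o (J(o) = -430*(o + o) = -860*o)
1/(399*(31 + 242) + J(13*5 - 15)) = 1/(399*(31 + 242) - 860*(13*5 - 15)) = 1/(399*273 - 860*(65 - 15)) = 1/(108927 - 860*50) = 1/(108927 - 43000) = 1/65927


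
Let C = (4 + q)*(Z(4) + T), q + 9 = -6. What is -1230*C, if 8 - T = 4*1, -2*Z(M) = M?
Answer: 27060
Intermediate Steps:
q = -15 (q = -9 - 6 = -15)
Z(M) = -M/2
T = 4 (T = 8 - 4 = 4)
C = -22 (C = (4 - 15)*(-½*4 + 4) = -11*(-2 + 4) = -11*2 = -22)
-1230*C = -1230*(-22) = 27060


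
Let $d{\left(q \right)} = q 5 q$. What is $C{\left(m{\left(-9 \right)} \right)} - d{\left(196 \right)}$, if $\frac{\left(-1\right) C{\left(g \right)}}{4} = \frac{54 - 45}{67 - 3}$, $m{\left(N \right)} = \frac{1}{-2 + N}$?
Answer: $- \frac{3073289}{16} \approx -1.9208 \cdot 10^{5}$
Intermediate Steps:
$C{\left(g \right)} = - \frac{9}{16}$ ($C{\left(g \right)} = - 4 \frac{54 - 45}{67 - 3} = - 4 \cdot \frac{9}{64} = - 4 \cdot 9 \cdot \frac{1}{64} = \left(-4\right) \frac{9}{64} = - \frac{9}{16}$)
$d{\left(q \right)} = 5 q^{2}$ ($d{\left(q \right)} = 5 q q = 5 q^{2}$)
$C{\left(m{\left(-9 \right)} \right)} - d{\left(196 \right)} = - \frac{9}{16} - 5 \cdot 196^{2} = - \frac{9}{16} - 5 \cdot 38416 = - \frac{9}{16} - 192080 = - \frac{3073289}{16}$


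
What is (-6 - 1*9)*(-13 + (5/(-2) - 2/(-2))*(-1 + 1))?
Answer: 195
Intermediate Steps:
(-6 - 1*9)*(-13 + (5/(-2) - 2/(-2))*(-1 + 1)) = (-6 - 9)*(-13 + (5*(-1/2) - 2*(-1/2))*0) = -15*(-13 + (-5/2 + 1)*0) = -15*(-13 - 3/2*0) = -15*(-13 + 0) = -15*(-13) = 195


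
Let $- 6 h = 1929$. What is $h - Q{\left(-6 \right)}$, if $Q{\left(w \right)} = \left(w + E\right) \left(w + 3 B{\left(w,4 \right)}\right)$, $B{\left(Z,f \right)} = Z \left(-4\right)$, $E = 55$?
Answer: $- \frac{7111}{2} \approx -3555.5$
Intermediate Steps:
$h = - \frac{643}{2}$ ($h = \left(- \frac{1}{6}\right) 1929 = - \frac{643}{2} \approx -321.5$)
$B{\left(Z,f \right)} = - 4 Z$
$Q{\left(w \right)} = - 11 w \left(55 + w\right)$ ($Q{\left(w \right)} = \left(w + 55\right) \left(w + 3 \left(- 4 w\right)\right) = \left(55 + w\right) \left(w - 12 w\right) = \left(55 + w\right) \left(- 11 w\right) = - 11 w \left(55 + w\right)$)
$h - Q{\left(-6 \right)} = - \frac{643}{2} - 11 \left(-6\right) \left(-55 - -6\right) = - \frac{643}{2} - 11 \left(-6\right) \left(-55 + 6\right) = - \frac{643}{2} - 11 \left(-6\right) \left(-49\right) = - \frac{643}{2} - 3234 = - \frac{7111}{2}$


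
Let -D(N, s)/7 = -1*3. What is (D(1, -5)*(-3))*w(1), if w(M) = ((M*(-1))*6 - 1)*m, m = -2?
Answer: -882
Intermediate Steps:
w(M) = 2 + 12*M (w(M) = ((M*(-1))*6 - 1)*(-2) = (-M*6 - 1)*(-2) = (-6*M - 1)*(-2) = (-1 - 6*M)*(-2) = 2 + 12*M)
D(N, s) = 21 (D(N, s) = -(-7)*3 = -7*(-3) = 21)
(D(1, -5)*(-3))*w(1) = (21*(-3))*(2 + 12*1) = -63*(2 + 12) = -63*14 = -882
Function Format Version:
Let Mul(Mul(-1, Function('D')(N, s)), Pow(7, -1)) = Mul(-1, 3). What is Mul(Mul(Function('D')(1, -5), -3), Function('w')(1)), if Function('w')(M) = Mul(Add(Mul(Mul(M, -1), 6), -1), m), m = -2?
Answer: -882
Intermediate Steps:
Function('w')(M) = Add(2, Mul(12, M)) (Function('w')(M) = Mul(Add(Mul(Mul(M, -1), 6), -1), -2) = Mul(Add(Mul(Mul(-1, M), 6), -1), -2) = Mul(Add(Mul(-6, M), -1), -2) = Mul(Add(-1, Mul(-6, M)), -2) = Add(2, Mul(12, M)))
Function('D')(N, s) = 21 (Function('D')(N, s) = Mul(-7, Mul(-1, 3)) = Mul(-7, -3) = 21)
Mul(Mul(Function('D')(1, -5), -3), Function('w')(1)) = Mul(Mul(21, -3), Add(2, Mul(12, 1))) = Mul(-63, Add(2, 12)) = Mul(-63, 14) = -882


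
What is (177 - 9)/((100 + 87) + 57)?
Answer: 42/61 ≈ 0.68852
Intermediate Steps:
(177 - 9)/((100 + 87) + 57) = 168/(187 + 57) = 168/244 = 168*(1/244) = 42/61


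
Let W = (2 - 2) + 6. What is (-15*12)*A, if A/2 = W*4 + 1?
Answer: -9000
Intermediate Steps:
W = 6 (W = 0 + 6 = 6)
A = 50 (A = 2*(6*4 + 1) = 2*(24 + 1) = 2*25 = 50)
(-15*12)*A = -15*12*50 = -180*50 = -9000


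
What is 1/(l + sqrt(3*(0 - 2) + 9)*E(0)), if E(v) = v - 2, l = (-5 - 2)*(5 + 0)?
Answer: -35/1213 + 2*sqrt(3)/1213 ≈ -0.025998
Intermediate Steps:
l = -35 (l = -7*5 = -35)
E(v) = -2 + v
1/(l + sqrt(3*(0 - 2) + 9)*E(0)) = 1/(-35 + sqrt(3*(0 - 2) + 9)*(-2 + 0)) = 1/(-35 + sqrt(3*(-2) + 9)*(-2)) = 1/(-35 + sqrt(-6 + 9)*(-2)) = 1/(-35 + sqrt(3)*(-2)) = 1/(-35 - 2*sqrt(3))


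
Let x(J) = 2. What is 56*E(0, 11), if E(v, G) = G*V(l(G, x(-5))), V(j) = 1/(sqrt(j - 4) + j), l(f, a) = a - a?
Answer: -308*I ≈ -308.0*I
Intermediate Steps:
l(f, a) = 0
V(j) = 1/(j + sqrt(-4 + j)) (V(j) = 1/(sqrt(-4 + j) + j) = 1/(j + sqrt(-4 + j)))
E(v, G) = -I*G/2 (E(v, G) = G/(0 + sqrt(-4 + 0)) = G/(0 + sqrt(-4)) = G/(0 + 2*I) = G/((2*I)) = G*(-I/2) = -I*G/2)
56*E(0, 11) = 56*(-1/2*I*11) = 56*(-11*I/2) = -308*I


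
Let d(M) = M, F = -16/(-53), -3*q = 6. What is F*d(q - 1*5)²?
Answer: 784/53 ≈ 14.792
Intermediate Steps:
q = -2 (q = -⅓*6 = -2)
F = 16/53 (F = -16*(-1/53) = 16/53 ≈ 0.30189)
F*d(q - 1*5)² = 16*(-2 - 1*5)²/53 = 16*(-2 - 5)²/53 = (16/53)*(-7)² = (16/53)*49 = 784/53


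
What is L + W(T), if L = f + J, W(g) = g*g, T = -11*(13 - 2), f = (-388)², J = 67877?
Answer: 233062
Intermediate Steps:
f = 150544
T = -121 (T = -11*11 = -121)
W(g) = g²
L = 218421 (L = 150544 + 67877 = 218421)
L + W(T) = 218421 + (-121)² = 218421 + 14641 = 233062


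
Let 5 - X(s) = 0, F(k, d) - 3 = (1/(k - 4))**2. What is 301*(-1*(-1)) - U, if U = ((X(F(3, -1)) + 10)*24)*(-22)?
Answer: 8221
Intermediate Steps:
F(k, d) = 3 + (-4 + k)**(-2) (F(k, d) = 3 + (1/(k - 4))**2 = 3 + (1/(-4 + k))**2 = 3 + (-4 + k)**(-2))
X(s) = 5 (X(s) = 5 - 1*0 = 5 + 0 = 5)
U = -7920 (U = ((5 + 10)*24)*(-22) = (15*24)*(-22) = 360*(-22) = -7920)
301*(-1*(-1)) - U = 301*(-1*(-1)) - 1*(-7920) = 301*1 + 7920 = 301 + 7920 = 8221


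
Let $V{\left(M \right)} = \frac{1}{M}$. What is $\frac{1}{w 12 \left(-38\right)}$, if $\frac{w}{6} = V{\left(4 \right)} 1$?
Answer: $- \frac{1}{684} \approx -0.001462$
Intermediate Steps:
$w = \frac{3}{2}$ ($w = 6 \cdot \frac{1}{4} \cdot 1 = 6 \cdot \frac{1}{4} = \frac{3}{2} \approx 1.5$)
$\frac{1}{w 12 \left(-38\right)} = \frac{1}{\frac{3}{2} \cdot 12 \left(-38\right)} = \frac{1}{18 \left(-38\right)} = \frac{1}{-684} = - \frac{1}{684}$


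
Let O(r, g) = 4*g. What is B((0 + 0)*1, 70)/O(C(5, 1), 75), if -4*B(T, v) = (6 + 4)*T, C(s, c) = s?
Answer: 0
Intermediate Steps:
B(T, v) = -5*T/2 (B(T, v) = -(6 + 4)*T/4 = -5*T/2)
B((0 + 0)*1, 70)/O(C(5, 1), 75) = (-5*(0 + 0)/2)/((4*75)) = -0/300 = -5/2*0*(1/300) = 0*(1/300) = 0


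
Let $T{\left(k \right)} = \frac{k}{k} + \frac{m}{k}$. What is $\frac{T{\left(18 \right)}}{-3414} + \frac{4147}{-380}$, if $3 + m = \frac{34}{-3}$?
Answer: $- \frac{47783032}{4378455} \approx -10.913$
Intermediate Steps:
$m = - \frac{43}{3}$ ($m = -3 + \frac{34}{-3} = -3 + 34 \left(- \frac{1}{3}\right) = -3 - \frac{34}{3} = - \frac{43}{3} \approx -14.333$)
$T{\left(k \right)} = 1 - \frac{43}{3 k}$ ($T{\left(k \right)} = \frac{k}{k} - \frac{43}{3 k} = 1 - \frac{43}{3 k}$)
$\frac{T{\left(18 \right)}}{-3414} + \frac{4147}{-380} = \frac{\frac{1}{18} \left(- \frac{43}{3} + 18\right)}{-3414} + \frac{4147}{-380} = \frac{1}{18} \cdot \frac{11}{3} \left(- \frac{1}{3414}\right) + 4147 \left(- \frac{1}{380}\right) = \frac{11}{54} \left(- \frac{1}{3414}\right) - \frac{4147}{380} = - \frac{11}{184356} - \frac{4147}{380} = - \frac{47783032}{4378455}$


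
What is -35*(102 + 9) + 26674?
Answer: 22789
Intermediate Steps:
-35*(102 + 9) + 26674 = -35*111 + 26674 = -3885 + 26674 = 22789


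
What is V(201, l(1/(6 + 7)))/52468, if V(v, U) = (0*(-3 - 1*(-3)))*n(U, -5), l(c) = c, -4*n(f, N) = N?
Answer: 0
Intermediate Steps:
n(f, N) = -N/4
V(v, U) = 0 (V(v, U) = (0*(-3 - 1*(-3)))*(-¼*(-5)) = (0*(-3 + 3))*(5/4) = (0*0)*(5/4) = 0*(5/4) = 0)
V(201, l(1/(6 + 7)))/52468 = 0/52468 = 0*(1/52468) = 0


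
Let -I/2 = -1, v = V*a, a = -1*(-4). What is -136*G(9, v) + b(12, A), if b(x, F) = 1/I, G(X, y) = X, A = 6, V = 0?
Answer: -2447/2 ≈ -1223.5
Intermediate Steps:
a = 4
v = 0 (v = 0*4 = 0)
I = 2 (I = -2*(-1) = 2)
b(x, F) = 1/2
-136*G(9, v) + b(12, A) = -136*9 + 1/2 = -1224 + 1/2 = -2447/2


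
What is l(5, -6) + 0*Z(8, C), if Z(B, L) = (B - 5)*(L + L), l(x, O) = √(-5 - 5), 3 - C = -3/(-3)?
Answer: I*√10 ≈ 3.1623*I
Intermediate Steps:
C = 2 (C = 3 - (-3)/(-3) = 3 - (-3)*(-1)/3 = 3 - 1*1 = 3 - 1 = 2)
l(x, O) = I*√10 (l(x, O) = √(-10) = I*√10)
Z(B, L) = 2*L*(-5 + B) (Z(B, L) = (-5 + B)*(2*L) = 2*L*(-5 + B))
l(5, -6) + 0*Z(8, C) = I*√10 + 0*(2*2*(-5 + 8)) = I*√10 + 0*(2*2*3) = I*√10 + 0*12 = I*√10 + 0 = I*√10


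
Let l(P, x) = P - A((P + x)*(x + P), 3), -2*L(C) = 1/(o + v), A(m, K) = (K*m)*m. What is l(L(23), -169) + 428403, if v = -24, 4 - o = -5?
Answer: -660105074028121/270000 ≈ -2.4448e+9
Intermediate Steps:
o = 9 (o = 4 - 1*(-5) = 4 + 5 = 9)
A(m, K) = K*m²
L(C) = 1/30 (L(C) = -1/(2*(9 - 24)) = -½/(-15) = -½*(-1/15) = 1/30)
l(P, x) = P - 3*(P + x)⁴ (l(P, x) = P - 3*((P + x)*(x + P))² = P - 3*((P + x)*(P + x))² = P - 3*((P + x)²)² = P - 3*(P + x)⁴)
l(L(23), -169) + 428403 = (1/30 - 3*((1/30)² + (-169)² + 2*(1/30)*(-169))²) + 428403 = (1/30 - 3*(1/900 + 28561 - 169/15)²) + 428403 = (1/30 - 3*(25694761/900)²) + 428403 = (1/30 - 3*660220742847121/810000) + 428403 = (1/30 - 660220742847121/270000) + 428403 = -660220742838121/270000 + 428403 = -660105074028121/270000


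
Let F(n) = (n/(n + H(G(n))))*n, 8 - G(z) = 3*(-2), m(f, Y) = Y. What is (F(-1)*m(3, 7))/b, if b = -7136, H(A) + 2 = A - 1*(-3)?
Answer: -1/14272 ≈ -7.0067e-5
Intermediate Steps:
G(z) = 14 (G(z) = 8 - 3*(-2) = 8 - 1*(-6) = 8 + 6 = 14)
H(A) = 1 + A (H(A) = -2 + (A - 1*(-3)) = -2 + (A + 3) = -2 + (3 + A) = 1 + A)
F(n) = n²/(15 + n) (F(n) = (n/(n + (1 + 14)))*n = (n/(n + 15))*n = (n/(15 + n))*n = n²/(15 + n))
(F(-1)*m(3, 7))/b = (((-1)²/(15 - 1))*7)/(-7136) = ((1/14)*7)*(-1/7136) = (½)*(-1/7136) = -1/14272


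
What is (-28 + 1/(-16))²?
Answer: 201601/256 ≈ 787.50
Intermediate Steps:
(-28 + 1/(-16))² = (-28 - 1/16)² = (-449/16)² = 201601/256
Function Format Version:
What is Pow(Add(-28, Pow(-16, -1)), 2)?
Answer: Rational(201601, 256) ≈ 787.50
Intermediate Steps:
Pow(Add(-28, Pow(-16, -1)), 2) = Pow(Add(-28, Rational(-1, 16)), 2) = Pow(Rational(-449, 16), 2) = Rational(201601, 256)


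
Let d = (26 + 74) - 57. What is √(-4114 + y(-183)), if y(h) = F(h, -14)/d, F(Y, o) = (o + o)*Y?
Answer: I*√7386454/43 ≈ 63.205*I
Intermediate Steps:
F(Y, o) = 2*Y*o (F(Y, o) = (2*o)*Y = 2*Y*o)
d = 43 (d = 100 - 57 = 43)
y(h) = -28*h/43 (y(h) = (2*h*(-14))/43 = -28*h*(1/43) = -28*h/43)
√(-4114 + y(-183)) = √(-4114 - 28/43*(-183)) = √(-4114 + 5124/43) = √(-171778/43) = I*√7386454/43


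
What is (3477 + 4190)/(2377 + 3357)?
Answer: 7667/5734 ≈ 1.3371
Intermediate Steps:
(3477 + 4190)/(2377 + 3357) = 7667/5734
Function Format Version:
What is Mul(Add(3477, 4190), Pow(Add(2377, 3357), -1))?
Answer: Rational(7667, 5734) ≈ 1.3371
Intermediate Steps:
Mul(Add(3477, 4190), Pow(Add(2377, 3357), -1)) = Mul(7667, Pow(5734, -1)) = Mul(7667, Rational(1, 5734)) = Rational(7667, 5734)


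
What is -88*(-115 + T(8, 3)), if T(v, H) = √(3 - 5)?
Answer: 10120 - 88*I*√2 ≈ 10120.0 - 124.45*I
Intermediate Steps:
T(v, H) = I*√2 (T(v, H) = √(-2) = I*√2)
-88*(-115 + T(8, 3)) = -88*(-115 + I*√2) = 10120 - 88*I*√2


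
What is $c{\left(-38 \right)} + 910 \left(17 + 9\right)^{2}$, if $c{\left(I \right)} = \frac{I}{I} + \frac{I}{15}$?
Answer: $\frac{9227377}{15} \approx 6.1516 \cdot 10^{5}$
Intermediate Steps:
$c{\left(I \right)} = 1 + \frac{I}{15}$ ($c{\left(I \right)} = 1 + I \frac{1}{15} = 1 + \frac{I}{15}$)
$c{\left(-38 \right)} + 910 \left(17 + 9\right)^{2} = \left(1 + \frac{1}{15} \left(-38\right)\right) + 910 \left(17 + 9\right)^{2} = \left(1 - \frac{38}{15}\right) + 910 \cdot 26^{2} = - \frac{23}{15} + 910 \cdot 676 = - \frac{23}{15} + 615160 = \frac{9227377}{15}$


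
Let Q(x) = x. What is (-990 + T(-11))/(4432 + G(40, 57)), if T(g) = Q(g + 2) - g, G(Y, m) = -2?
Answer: -494/2215 ≈ -0.22302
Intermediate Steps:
T(g) = 2 (T(g) = (g + 2) - g = (2 + g) - g = 2)
(-990 + T(-11))/(4432 + G(40, 57)) = (-990 + 2)/(4432 - 2) = -988/4430 = -988*1/4430 = -494/2215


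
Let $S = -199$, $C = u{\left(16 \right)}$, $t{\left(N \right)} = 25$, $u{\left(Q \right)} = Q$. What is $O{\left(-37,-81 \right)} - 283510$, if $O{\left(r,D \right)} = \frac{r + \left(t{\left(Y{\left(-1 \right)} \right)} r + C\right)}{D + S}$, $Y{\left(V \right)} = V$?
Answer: $- \frac{39690927}{140} \approx -2.8351 \cdot 10^{5}$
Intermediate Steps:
$C = 16$
$O{\left(r,D \right)} = \frac{16 + 26 r}{-199 + D}$ ($O{\left(r,D \right)} = \frac{r + \left(25 r + 16\right)}{D - 199} = \frac{r + \left(16 + 25 r\right)}{-199 + D} = \frac{16 + 26 r}{-199 + D}$)
$O{\left(-37,-81 \right)} - 283510 = \frac{2 \left(8 + 13 \left(-37\right)\right)}{-199 - 81} - 283510 = \frac{2 \left(8 - 481\right)}{-280} - 283510 = 2 \left(- \frac{1}{280}\right) \left(-473\right) - 283510 = \frac{473}{140} - 283510 = - \frac{39690927}{140}$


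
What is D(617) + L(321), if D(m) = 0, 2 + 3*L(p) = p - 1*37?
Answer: 94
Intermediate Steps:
L(p) = -13 + p/3 (L(p) = -2/3 + (p - 1*37)/3 = -2/3 + (p - 37)/3 = -2/3 + (-37 + p)/3 = -2/3 + (-37/3 + p/3) = -13 + p/3)
D(617) + L(321) = 0 + (-13 + (1/3)*321) = 0 + (-13 + 107) = 0 + 94 = 94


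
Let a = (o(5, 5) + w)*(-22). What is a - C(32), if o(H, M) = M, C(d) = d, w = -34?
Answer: 606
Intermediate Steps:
a = 638 (a = (5 - 34)*(-22) = -29*(-22) = 638)
a - C(32) = 638 - 1*32 = 638 - 32 = 606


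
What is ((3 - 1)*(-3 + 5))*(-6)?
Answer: -24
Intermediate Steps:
((3 - 1)*(-3 + 5))*(-6) = (2*2)*(-6) = 4*(-6) = -24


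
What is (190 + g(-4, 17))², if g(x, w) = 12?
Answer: 40804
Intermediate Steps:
(190 + g(-4, 17))² = (190 + 12)² = 202² = 40804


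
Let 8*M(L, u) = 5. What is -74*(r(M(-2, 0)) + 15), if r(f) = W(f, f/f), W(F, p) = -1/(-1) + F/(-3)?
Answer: -14023/12 ≈ -1168.6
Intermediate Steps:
M(L, u) = 5/8 (M(L, u) = (⅛)*5 = 5/8)
W(F, p) = 1 - F/3 (W(F, p) = -1*(-1) + F*(-⅓) = 1 - F/3)
r(f) = 1 - f/3
-74*(r(M(-2, 0)) + 15) = -74*((1 - ⅓*5/8) + 15) = -74*((1 - 5/24) + 15) = -74*(19/24 + 15) = -74*379/24 = -14023/12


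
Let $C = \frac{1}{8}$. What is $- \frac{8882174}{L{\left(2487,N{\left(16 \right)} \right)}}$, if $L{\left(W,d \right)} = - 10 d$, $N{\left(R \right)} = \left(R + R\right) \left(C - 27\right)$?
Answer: $- \frac{4441087}{4300} \approx -1032.8$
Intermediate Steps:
$C = \frac{1}{8} \approx 0.125$
$N{\left(R \right)} = - \frac{215 R}{4}$ ($N{\left(R \right)} = \left(R + R\right) \left(\frac{1}{8} - 27\right) = 2 R \left(- \frac{215}{8}\right) = - \frac{215 R}{4}$)
$- \frac{8882174}{L{\left(2487,N{\left(16 \right)} \right)}} = - \frac{8882174}{\left(-10\right) \left(\left(- \frac{215}{4}\right) 16\right)} = - \frac{8882174}{\left(-10\right) \left(-860\right)} = - \frac{8882174}{8600} = \left(-8882174\right) \frac{1}{8600} = - \frac{4441087}{4300}$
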